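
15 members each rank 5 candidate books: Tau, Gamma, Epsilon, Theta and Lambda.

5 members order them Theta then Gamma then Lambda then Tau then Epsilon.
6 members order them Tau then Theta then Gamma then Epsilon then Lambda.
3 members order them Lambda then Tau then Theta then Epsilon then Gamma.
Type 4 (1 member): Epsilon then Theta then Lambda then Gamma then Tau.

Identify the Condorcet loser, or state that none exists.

Pairwise majorities:
Tau vs Gamma: Tau wins 9–6.
Tau vs Epsilon: Tau wins 14–1.
Tau vs Theta: Tau wins 9–6.
Tau–Lambda: Lambda 9–6.
Gamma–Epsilon: Gamma 11–4.
Gamma vs Theta: 0 for Gamma, 15 for Theta — Theta by 15–0.
Gamma vs Lambda: Gamma is ranked higher on 5+6 = 11 ballots, Lambda on 4. Gamma wins 11–4.
Epsilon vs Theta: Epsilon preferred on 1 ballot; Theta wins 14–1.
Epsilon vs Lambda: Lambda wins 8–7.
Theta vs Lambda: 5+6+1 = 12 for Theta, 3 for Lambda — Theta by 12–3.
Only Epsilon has no wins; Epsilon is the Condorcet loser.

Epsilon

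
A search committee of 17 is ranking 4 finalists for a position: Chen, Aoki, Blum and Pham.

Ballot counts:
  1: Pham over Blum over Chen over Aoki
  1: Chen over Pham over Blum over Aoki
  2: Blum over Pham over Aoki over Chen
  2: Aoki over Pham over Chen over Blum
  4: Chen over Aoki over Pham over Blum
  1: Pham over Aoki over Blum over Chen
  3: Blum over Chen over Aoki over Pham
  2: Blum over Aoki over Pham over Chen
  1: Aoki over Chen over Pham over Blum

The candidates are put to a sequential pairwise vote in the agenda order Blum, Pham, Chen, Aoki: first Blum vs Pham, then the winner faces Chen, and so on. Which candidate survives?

Chen

Round 1: Blum vs Pham — 7–10, Pham advances.
Round 2: Pham vs Chen — 8–9, Chen advances.
Round 3: Chen vs Aoki — 9–8, Chen advances.
The agenda winner is Chen.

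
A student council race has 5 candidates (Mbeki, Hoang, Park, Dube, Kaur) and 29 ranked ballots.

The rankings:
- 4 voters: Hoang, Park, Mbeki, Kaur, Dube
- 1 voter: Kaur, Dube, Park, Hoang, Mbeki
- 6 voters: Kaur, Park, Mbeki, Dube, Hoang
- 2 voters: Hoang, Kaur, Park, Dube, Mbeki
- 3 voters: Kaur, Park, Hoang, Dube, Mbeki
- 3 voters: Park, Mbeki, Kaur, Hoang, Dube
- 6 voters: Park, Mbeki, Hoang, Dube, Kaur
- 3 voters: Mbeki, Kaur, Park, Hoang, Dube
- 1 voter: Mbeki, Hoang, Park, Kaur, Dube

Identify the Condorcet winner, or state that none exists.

none

Pairwise majorities:
Mbeki vs Hoang: Mbeki preferred on 6+3+6+3+1 = 19 ballots; Mbeki wins 19–10.
Mbeki vs Park: Mbeki is ranked higher on 3+1 = 4 ballots, Park on 25. Park wins 25–4.
Mbeki vs Dube: 23 to 6, Mbeki.
Mbeki vs Kaur: 4+3+6+3+1 = 17 for Mbeki, 12 for Kaur — Mbeki by 17–12.
Hoang vs Park: 7 to 22, Park.
Hoang vs Dube: 22 to 7, Hoang.
Hoang vs Kaur: 4+2+6+1 = 13 for Hoang, 16 for Kaur — Kaur by 16–13.
Park vs Dube: 28 for Park, 1 for Dube — Park by 28–1.
Park vs Kaur: 4+3+6+1 = 14 for Park, 15 for Kaur — Kaur by 15–14.
Dube vs Kaur: 6 for Dube, 23 for Kaur — Kaur by 23–6.
No candidate is unbeaten: Mbeki loses to Park; Hoang loses to Mbeki; Park loses to Kaur; Dube loses to Mbeki; Kaur loses to Mbeki. In particular Mbeki → Kaur → Park → Mbeki is a majority cycle — no Condorcet winner exists.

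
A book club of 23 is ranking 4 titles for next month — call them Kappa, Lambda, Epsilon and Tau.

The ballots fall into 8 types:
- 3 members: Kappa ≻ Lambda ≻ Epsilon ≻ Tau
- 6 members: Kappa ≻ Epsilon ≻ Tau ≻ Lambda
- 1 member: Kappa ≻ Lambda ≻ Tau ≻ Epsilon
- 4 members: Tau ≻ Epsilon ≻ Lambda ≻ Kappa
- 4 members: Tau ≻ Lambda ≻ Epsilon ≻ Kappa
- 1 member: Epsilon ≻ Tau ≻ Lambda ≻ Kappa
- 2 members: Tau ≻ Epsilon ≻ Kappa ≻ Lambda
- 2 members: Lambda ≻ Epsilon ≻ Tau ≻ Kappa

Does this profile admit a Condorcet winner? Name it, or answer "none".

Epsilon

Pairwise majorities:
Kappa vs Lambda: Kappa, 12–11.
Kappa vs Epsilon: Epsilon wins 13–10.
Kappa vs Tau: Tau, 13–10.
Lambda–Epsilon: Epsilon 13–10.
Lambda vs Tau: Tau wins 17–6.
Epsilon–Tau: Epsilon 12–11.
Epsilon beats each of Kappa, Lambda, Tau — Epsilon is the Condorcet winner.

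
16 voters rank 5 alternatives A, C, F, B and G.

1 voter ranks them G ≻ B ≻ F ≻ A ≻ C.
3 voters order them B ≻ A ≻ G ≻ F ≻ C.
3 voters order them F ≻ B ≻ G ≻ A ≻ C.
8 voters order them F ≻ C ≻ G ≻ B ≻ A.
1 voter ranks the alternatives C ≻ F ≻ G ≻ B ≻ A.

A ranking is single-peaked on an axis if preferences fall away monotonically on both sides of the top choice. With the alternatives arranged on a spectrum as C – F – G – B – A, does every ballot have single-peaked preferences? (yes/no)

Axis positions: C=1, F=2, G=3, B=4, A=5.
Faction 1 (peak G at position 3): ranking walks positions 3-4-2-5-1, expanding outward from the peak — single-peaked.
Faction 2 (peak B at position 4): ranking walks positions 4-5-3-2-1, expanding outward from the peak — single-peaked.
Faction 3: ranking walks positions 2-4-3-5-1; B is ranked above G even though G lies between B and the peak F on the axis — preferences dip and rise again. Not single-peaked.
Faction 4 (peak F at position 2): ranking walks positions 2-1-3-4-5, expanding outward from the peak — single-peaked.
Faction 5 (peak C at position 1): ranking walks positions 1-2-3-4-5, expanding outward from the peak — single-peaked.
Faction 3 violates single-peakedness, so the profile is not single-peaked on this axis.

no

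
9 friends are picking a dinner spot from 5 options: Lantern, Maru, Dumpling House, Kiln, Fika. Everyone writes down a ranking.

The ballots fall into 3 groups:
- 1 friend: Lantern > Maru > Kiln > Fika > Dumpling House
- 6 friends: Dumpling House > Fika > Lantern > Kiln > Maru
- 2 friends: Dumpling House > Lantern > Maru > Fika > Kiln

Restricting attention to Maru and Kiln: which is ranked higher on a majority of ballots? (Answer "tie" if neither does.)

Ballots ranking Maru above Kiln: 1 + 2 = 3.
Ballots ranking Kiln above Maru: 9 − 3 = 6.
Kiln wins the head-to-head 6–3.

Kiln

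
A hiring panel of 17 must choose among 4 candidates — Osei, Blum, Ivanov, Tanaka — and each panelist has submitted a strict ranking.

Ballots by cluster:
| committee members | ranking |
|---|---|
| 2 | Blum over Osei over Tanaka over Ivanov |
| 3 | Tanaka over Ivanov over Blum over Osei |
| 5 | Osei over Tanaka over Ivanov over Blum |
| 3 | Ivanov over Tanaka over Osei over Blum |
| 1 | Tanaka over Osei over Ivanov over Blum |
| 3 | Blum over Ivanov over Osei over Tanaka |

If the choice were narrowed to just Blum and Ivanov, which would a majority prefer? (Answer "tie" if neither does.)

Ivanov

Ballots ranking Blum above Ivanov: 2 + 3 = 5.
Ballots ranking Ivanov above Blum: 17 − 5 = 12.
Ivanov wins the head-to-head 12–5.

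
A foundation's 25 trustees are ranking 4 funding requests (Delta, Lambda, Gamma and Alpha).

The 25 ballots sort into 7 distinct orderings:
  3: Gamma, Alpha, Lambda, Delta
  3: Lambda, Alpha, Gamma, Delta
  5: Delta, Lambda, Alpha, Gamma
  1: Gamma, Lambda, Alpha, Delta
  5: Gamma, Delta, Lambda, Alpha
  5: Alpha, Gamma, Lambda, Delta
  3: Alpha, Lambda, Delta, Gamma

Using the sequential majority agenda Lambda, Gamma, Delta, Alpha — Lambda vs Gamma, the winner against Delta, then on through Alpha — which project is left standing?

Alpha

Round 1: Lambda vs Gamma — 11–14, Gamma advances.
Round 2: Gamma vs Delta — 17–8, Gamma advances.
Round 3: Gamma vs Alpha — 9–16, Alpha advances.
Alpha survives the agenda.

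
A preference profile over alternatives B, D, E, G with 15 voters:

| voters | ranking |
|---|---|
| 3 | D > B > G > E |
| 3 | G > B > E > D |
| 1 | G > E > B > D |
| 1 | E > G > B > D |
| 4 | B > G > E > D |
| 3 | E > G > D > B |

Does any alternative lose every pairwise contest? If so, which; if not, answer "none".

Pairwise majorities:
B vs D: 3+1+1+4 = 9 for B, 6 for D — B by 9–6.
B vs E: B wins 10–5.
B–G: G 8–7.
D vs E: 3 to 12, E.
D–G: G 12–3.
E vs G: E preferred on 1+3 = 4 ballots; G wins 11–4.
D loses to every other alternative — it is the Condorcet loser.

D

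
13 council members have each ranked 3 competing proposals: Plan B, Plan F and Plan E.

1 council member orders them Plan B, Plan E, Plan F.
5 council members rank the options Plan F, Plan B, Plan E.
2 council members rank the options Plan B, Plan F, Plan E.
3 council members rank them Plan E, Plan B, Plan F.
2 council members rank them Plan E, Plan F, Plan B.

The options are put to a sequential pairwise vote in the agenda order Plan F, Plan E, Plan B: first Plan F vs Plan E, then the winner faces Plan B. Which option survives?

Round 1: Plan F vs Plan E — 7–6, Plan F advances.
Round 2: Plan F vs Plan B — 7–6, Plan F advances.
The agenda winner is Plan F.

Plan F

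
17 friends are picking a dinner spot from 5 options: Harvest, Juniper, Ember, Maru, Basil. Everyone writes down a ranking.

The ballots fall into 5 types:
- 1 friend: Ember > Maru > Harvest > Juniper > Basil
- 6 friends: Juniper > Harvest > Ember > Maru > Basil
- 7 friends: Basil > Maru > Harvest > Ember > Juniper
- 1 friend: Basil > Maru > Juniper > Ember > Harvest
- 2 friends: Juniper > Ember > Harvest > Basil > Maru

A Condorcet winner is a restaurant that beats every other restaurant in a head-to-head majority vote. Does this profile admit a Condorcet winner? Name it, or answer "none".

Check each pair by majority over 17 ballots:
Harvest vs Juniper: Juniper, 9–8.
Harvest–Ember: Harvest 13–4.
Harvest vs Maru: Maru, 9–8.
Harvest vs Basil: 1+6+2 = 9 for Harvest, 8 for Basil — Harvest by 9–8.
Juniper vs Ember: Juniper is ranked higher on 6+1+2 = 9 ballots, Ember on 8. Juniper wins 9–8.
Juniper vs Maru: Maru, 9–8.
Juniper vs Basil: 9 to 8, Juniper.
Ember vs Maru: 1+6+2 = 9 for Ember, 8 for Maru — Ember by 9–8.
Ember vs Basil: Ember is ranked higher on 1+6+2 = 9 ballots, Basil on 8. Ember wins 9–8.
Maru vs Basil: Basil, 10–7.
No restaurant is unbeaten: Harvest loses to Juniper; Juniper loses to Maru; Ember loses to Harvest; Maru loses to Ember; Basil loses to Harvest. In particular Harvest → Ember → Maru → Harvest is a majority cycle — no Condorcet winner exists.

none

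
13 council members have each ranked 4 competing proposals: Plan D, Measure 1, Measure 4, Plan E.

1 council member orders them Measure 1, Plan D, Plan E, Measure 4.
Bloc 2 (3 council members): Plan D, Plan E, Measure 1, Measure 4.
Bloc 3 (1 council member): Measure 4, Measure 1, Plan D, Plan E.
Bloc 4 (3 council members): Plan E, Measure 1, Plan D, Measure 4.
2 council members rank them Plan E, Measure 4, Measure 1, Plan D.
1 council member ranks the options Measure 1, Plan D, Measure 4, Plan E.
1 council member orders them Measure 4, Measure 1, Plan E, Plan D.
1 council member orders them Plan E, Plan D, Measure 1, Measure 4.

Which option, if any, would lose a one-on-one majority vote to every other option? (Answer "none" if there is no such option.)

Measure 4

Head-to-head results (13 council members):
Plan D vs Measure 1: 4 to 9, Measure 1.
Plan D vs Measure 4: 1+3+3+1+1 = 9 for Plan D, 4 for Measure 4 — Plan D by 9–4.
Plan D vs Plan E: Plan E wins 7–6.
Measure 1 vs Measure 4: Measure 1, 9–4.
Measure 1 vs Plan E: Measure 1 preferred on 1+1+1+1 = 4 ballots; Plan E wins 9–4.
Measure 4 vs Plan E: 1+1+1 = 3 for Measure 4, 10 for Plan E — Plan E by 10–3.
Only Measure 4 has no wins; Measure 4 is the Condorcet loser.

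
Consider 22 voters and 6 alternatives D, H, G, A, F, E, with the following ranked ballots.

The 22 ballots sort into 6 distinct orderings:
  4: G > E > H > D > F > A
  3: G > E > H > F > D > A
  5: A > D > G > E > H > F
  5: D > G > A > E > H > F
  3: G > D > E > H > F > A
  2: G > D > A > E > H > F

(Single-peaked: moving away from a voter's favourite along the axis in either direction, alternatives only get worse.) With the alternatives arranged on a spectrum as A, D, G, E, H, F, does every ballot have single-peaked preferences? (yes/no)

yes

Axis positions: A=1, D=2, G=3, E=4, H=5, F=6.
Bloc 1 (peak G at position 3): ranking walks positions 3-4-5-2-6-1, expanding outward from the peak — single-peaked.
Bloc 2 (peak G at position 3): ranking walks positions 3-4-5-6-2-1, expanding outward from the peak — single-peaked.
Bloc 3 (peak A at position 1): ranking walks positions 1-2-3-4-5-6, expanding outward from the peak — single-peaked.
Bloc 4 (peak D at position 2): ranking walks positions 2-3-1-4-5-6, expanding outward from the peak — single-peaked.
Bloc 5 (peak G at position 3): ranking walks positions 3-2-4-5-6-1, expanding outward from the peak — single-peaked.
Bloc 6 (peak G at position 3): ranking walks positions 3-2-1-4-5-6, expanding outward from the peak — single-peaked.
Every ranking is single-peaked on this axis.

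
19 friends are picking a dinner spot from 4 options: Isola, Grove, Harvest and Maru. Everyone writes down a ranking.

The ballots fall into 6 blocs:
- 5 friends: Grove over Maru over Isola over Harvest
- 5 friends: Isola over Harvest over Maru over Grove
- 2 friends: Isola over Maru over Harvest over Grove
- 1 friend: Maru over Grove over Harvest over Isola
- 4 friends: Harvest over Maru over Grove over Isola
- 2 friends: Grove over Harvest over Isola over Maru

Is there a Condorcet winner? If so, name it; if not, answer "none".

none

Pairwise majorities:
Isola vs Grove: Grove, 12–7.
Isola vs Harvest: Isola, 12–7.
Isola–Maru: Maru 10–9.
Grove–Harvest: Harvest 11–8.
Grove–Maru: Maru 12–7.
Harvest vs Maru: Harvest, 11–8.
Every restaurant loses at least once (Isola loses to Grove; Grove loses to Harvest; Harvest loses to Isola; Maru loses to Harvest). The majority relation contains the cycle Isola > Harvest > Grove > Isola, so there is no Condorcet winner.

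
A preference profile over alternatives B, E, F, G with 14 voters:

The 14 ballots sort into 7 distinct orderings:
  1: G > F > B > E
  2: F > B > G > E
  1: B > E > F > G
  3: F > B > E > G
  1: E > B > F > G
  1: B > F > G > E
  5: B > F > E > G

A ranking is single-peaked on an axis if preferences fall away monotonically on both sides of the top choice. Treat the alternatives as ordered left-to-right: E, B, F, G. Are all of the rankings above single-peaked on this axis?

Axis positions: E=1, B=2, F=3, G=4.
Faction 1 (peak G at position 4): ranking walks positions 4-3-2-1, expanding outward from the peak — single-peaked.
Faction 2 (peak F at position 3): ranking walks positions 3-2-4-1, expanding outward from the peak — single-peaked.
Faction 3 (peak B at position 2): ranking walks positions 2-1-3-4, expanding outward from the peak — single-peaked.
Faction 4 (peak F at position 3): ranking walks positions 3-2-1-4, expanding outward from the peak — single-peaked.
Faction 5 (peak E at position 1): ranking walks positions 1-2-3-4, expanding outward from the peak — single-peaked.
Faction 6 (peak B at position 2): ranking walks positions 2-3-4-1, expanding outward from the peak — single-peaked.
Faction 7 (peak B at position 2): ranking walks positions 2-3-1-4, expanding outward from the peak — single-peaked.
Every ranking is single-peaked on this axis.

yes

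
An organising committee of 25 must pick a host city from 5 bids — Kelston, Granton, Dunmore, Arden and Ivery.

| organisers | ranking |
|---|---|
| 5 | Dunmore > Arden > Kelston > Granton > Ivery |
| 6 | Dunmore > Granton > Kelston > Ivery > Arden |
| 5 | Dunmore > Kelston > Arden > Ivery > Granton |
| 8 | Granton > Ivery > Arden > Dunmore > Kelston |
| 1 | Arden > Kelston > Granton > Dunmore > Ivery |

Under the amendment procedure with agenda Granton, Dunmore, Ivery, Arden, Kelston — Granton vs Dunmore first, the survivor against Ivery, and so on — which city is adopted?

Round 1: Granton vs Dunmore — 9–16, Dunmore advances.
Round 2: Dunmore vs Ivery — 17–8, Dunmore advances.
Round 3: Dunmore vs Arden — 16–9, Dunmore advances.
Round 4: Dunmore vs Kelston — 24–1, Dunmore advances.
The agenda winner is Dunmore.

Dunmore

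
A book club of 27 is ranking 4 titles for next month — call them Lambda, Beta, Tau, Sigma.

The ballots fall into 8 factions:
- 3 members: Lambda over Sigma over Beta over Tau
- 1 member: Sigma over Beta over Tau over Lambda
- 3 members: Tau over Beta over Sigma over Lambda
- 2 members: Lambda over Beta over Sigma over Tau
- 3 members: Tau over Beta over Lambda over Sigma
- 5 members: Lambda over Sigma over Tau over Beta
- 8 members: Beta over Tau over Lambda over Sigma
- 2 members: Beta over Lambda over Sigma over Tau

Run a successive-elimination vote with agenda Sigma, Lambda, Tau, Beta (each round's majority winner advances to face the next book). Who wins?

Round 1: Sigma vs Lambda — 4–23, Lambda advances.
Round 2: Lambda vs Tau — 12–15, Tau advances.
Round 3: Tau vs Beta — 11–16, Beta advances.
Beta survives the agenda.

Beta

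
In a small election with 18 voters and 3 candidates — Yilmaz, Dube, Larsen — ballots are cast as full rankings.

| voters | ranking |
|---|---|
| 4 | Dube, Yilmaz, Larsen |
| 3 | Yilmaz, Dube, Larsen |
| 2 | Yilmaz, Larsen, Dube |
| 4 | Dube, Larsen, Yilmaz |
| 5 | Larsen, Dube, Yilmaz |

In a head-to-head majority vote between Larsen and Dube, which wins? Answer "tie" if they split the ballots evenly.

Dube

Ballots ranking Larsen above Dube: 2 + 5 = 7.
Ballots ranking Dube above Larsen: 18 − 7 = 11.
Dube wins the head-to-head 11–7.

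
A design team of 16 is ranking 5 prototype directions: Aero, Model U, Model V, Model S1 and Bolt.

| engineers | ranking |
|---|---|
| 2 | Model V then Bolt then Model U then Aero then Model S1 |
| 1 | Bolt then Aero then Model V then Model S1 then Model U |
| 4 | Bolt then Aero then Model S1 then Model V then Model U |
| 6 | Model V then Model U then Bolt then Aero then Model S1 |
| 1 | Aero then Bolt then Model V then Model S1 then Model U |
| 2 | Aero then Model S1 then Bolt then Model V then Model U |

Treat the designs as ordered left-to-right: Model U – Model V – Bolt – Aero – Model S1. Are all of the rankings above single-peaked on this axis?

yes

Axis positions: Model U=1, Model V=2, Bolt=3, Aero=4, Model S1=5.
Bloc 1 (peak Model V at position 2): ranking walks positions 2-3-1-4-5, expanding outward from the peak — single-peaked.
Bloc 2 (peak Bolt at position 3): ranking walks positions 3-4-2-5-1, expanding outward from the peak — single-peaked.
Bloc 3 (peak Bolt at position 3): ranking walks positions 3-4-5-2-1, expanding outward from the peak — single-peaked.
Bloc 4 (peak Model V at position 2): ranking walks positions 2-1-3-4-5, expanding outward from the peak — single-peaked.
Bloc 5 (peak Aero at position 4): ranking walks positions 4-3-2-5-1, expanding outward from the peak — single-peaked.
Bloc 6 (peak Aero at position 4): ranking walks positions 4-5-3-2-1, expanding outward from the peak — single-peaked.
Every ranking is single-peaked on this axis.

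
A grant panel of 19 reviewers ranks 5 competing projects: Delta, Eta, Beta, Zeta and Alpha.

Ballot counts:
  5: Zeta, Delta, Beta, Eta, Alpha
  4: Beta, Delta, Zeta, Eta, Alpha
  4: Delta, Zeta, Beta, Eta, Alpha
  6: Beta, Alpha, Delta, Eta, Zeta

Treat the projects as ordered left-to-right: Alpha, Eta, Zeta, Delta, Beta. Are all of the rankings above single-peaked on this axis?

Axis positions: Alpha=1, Eta=2, Zeta=3, Delta=4, Beta=5.
Group 1 (peak Zeta at position 3): ranking walks positions 3-4-5-2-1, expanding outward from the peak — single-peaked.
Group 2 (peak Beta at position 5): ranking walks positions 5-4-3-2-1, expanding outward from the peak — single-peaked.
Group 3 (peak Delta at position 4): ranking walks positions 4-3-5-2-1, expanding outward from the peak — single-peaked.
Group 4: ranking walks positions 5-1-4-2-3; Alpha is ranked above Delta even though Delta lies between Alpha and the peak Beta on the axis — preferences dip and rise again. Not single-peaked.
Group 4 violates single-peakedness, so the profile is not single-peaked on this axis.

no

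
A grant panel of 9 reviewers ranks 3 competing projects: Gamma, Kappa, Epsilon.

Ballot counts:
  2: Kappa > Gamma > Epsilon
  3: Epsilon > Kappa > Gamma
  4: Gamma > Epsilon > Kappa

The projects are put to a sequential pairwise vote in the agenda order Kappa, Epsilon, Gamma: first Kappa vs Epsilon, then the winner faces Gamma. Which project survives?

Round 1: Kappa vs Epsilon — 2–7, Epsilon advances.
Round 2: Epsilon vs Gamma — 3–6, Gamma advances.
The agenda winner is Gamma.

Gamma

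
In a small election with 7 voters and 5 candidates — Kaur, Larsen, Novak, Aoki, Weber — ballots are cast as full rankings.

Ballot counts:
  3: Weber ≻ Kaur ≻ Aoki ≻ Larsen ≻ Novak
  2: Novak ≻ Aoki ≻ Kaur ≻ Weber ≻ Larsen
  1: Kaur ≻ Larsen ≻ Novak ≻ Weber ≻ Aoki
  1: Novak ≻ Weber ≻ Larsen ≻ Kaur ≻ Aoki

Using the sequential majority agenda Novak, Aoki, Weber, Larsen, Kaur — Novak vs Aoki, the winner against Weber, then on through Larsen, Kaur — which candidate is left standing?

Round 1: Novak vs Aoki — 4–3, Novak advances.
Round 2: Novak vs Weber — 4–3, Novak advances.
Round 3: Novak vs Larsen — 3–4, Larsen advances.
Round 4: Larsen vs Kaur — 1–6, Kaur advances.
Kaur survives the agenda.

Kaur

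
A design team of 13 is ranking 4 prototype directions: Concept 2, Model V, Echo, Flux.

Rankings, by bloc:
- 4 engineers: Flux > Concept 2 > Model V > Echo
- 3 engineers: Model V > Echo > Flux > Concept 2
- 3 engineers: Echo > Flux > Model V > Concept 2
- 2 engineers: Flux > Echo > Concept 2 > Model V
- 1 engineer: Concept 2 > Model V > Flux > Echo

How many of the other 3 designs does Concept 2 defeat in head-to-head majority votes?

Concept 2 against each rival (13 engineers):
Concept 2 vs Model V: Concept 2 preferred on 4+2+1 = 7 ballots; Concept 2 wins 7–6.
Concept 2 vs Echo: Echo wins 8–5.
Concept 2 vs Flux: Flux wins 12–1.
Concept 2 beats Model V; loses to Echo, Flux — 1 pairwise win.

1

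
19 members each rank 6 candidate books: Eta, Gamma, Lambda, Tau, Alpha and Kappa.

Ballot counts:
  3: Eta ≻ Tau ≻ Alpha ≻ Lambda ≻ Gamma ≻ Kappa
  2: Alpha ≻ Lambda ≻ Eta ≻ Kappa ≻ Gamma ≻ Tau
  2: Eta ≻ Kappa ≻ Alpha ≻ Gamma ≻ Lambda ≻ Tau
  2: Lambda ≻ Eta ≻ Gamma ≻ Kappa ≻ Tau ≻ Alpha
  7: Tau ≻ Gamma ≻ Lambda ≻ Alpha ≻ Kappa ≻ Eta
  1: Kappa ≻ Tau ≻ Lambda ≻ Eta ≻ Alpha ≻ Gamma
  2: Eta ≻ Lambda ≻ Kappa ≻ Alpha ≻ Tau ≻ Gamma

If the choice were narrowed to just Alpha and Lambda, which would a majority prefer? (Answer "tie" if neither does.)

Ballots ranking Alpha above Lambda: 3 + 2 + 2 = 7.
Ballots ranking Lambda above Alpha: 19 − 7 = 12.
Lambda wins the head-to-head 12–7.

Lambda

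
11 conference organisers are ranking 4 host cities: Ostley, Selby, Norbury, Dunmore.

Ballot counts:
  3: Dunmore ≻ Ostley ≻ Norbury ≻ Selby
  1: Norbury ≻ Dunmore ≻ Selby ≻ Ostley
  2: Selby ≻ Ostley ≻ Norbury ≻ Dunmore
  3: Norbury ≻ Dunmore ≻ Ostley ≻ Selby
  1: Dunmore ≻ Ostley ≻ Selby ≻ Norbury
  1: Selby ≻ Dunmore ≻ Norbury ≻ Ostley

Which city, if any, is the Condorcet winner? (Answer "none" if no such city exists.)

Pairwise majorities:
Ostley vs Selby: Ostley is ranked higher on 3+3+1 = 7 ballots, Selby on 4. Ostley wins 7–4.
Ostley vs Norbury: 6 to 5, Ostley.
Ostley vs Dunmore: 2 for Ostley, 9 for Dunmore — Dunmore by 9–2.
Selby vs Norbury: Selby preferred on 2+1+1 = 4 ballots; Norbury wins 7–4.
Selby vs Dunmore: Selby is ranked higher on 2+1 = 3 ballots, Dunmore on 8. Dunmore wins 8–3.
Norbury vs Dunmore: 1+2+3 = 6 for Norbury, 5 for Dunmore — Norbury by 6–5.
No city is unbeaten: Ostley loses to Dunmore; Selby loses to Ostley; Norbury loses to Ostley; Dunmore loses to Norbury. In particular Ostley → Norbury → Dunmore → Ostley is a majority cycle — no Condorcet winner exists.

none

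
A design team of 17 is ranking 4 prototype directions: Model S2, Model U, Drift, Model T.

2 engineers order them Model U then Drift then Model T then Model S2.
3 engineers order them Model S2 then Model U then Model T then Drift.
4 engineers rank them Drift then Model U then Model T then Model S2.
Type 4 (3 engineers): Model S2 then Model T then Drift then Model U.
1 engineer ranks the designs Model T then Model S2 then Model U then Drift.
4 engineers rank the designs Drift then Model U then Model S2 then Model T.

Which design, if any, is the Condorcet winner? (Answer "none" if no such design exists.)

Drift

Pairwise majorities:
Model S2 vs Model U: Model U wins 10–7.
Model S2 vs Drift: Drift, 10–7.
Model S2–Model T: Model S2 10–7.
Model U vs Drift: Drift wins 11–6.
Model U vs Model T: Model U, 13–4.
Drift vs Model T: Drift, 10–7.
Only Drift has no losses; Drift is the Condorcet winner.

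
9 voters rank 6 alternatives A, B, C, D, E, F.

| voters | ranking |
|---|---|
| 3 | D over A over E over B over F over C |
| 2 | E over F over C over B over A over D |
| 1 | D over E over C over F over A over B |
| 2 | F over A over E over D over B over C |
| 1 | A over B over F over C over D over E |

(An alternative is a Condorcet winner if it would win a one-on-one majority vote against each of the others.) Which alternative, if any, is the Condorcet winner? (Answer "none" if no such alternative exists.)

none

Head-to-head results (9 voters):
A vs B: A wins 7–2.
A vs C: A, 6–3.
A–D: A 5–4.
A vs E: A preferred on 3+2+1 = 6 ballots; A wins 6–3.
A–F: F 5–4.
B vs C: B preferred on 3+2+1 = 6 ballots; B wins 6–3.
B vs D: B preferred on 2+1 = 3 ballots; D wins 6–3.
B–E: E 8–1.
B vs F: F, 5–4.
C vs D: 2+1 = 3 for C, 6 for D — D by 6–3.
C vs E: E wins 8–1.
C vs F: C preferred on 1 ballot; F wins 8–1.
D vs E: D preferred on 3+1+1 = 5 ballots; D wins 5–4.
D vs F: D is ranked higher on 3+1 = 4 ballots, F on 5. F wins 5–4.
E vs F: E, 6–3.
Every alternative loses at least once (A loses to F; B loses to A; C loses to A; D loses to A; E loses to A; F loses to E). The majority relation contains the cycle A > E > F > A, so there is no Condorcet winner.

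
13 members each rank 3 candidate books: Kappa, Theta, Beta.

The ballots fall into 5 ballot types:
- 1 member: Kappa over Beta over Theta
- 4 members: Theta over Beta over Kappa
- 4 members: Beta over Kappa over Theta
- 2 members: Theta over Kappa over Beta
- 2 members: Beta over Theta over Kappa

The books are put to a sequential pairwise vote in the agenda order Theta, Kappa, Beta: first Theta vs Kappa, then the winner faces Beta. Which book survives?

Beta

Round 1: Theta vs Kappa — 8–5, Theta advances.
Round 2: Theta vs Beta — 6–7, Beta advances.
Beta survives the agenda.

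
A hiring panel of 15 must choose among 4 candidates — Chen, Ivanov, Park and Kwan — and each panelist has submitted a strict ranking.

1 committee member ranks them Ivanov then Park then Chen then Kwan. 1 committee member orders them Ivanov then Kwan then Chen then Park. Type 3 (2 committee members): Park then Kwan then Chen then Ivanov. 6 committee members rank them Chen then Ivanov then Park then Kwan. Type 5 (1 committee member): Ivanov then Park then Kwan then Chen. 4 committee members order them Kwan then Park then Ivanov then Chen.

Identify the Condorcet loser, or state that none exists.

Head-to-head results (15 committee members):
Chen vs Ivanov: Chen, 8–7.
Chen vs Park: Park wins 8–7.
Chen vs Kwan: 1+6 = 7 for Chen, 8 for Kwan — Kwan by 8–7.
Ivanov vs Park: 9 to 6, Ivanov.
Ivanov vs Kwan: Ivanov wins 9–6.
Park vs Kwan: Park preferred on 1+2+6+1 = 10 ballots; Park wins 10–5.
Each candidate has at least one pairwise win (Chen beats Ivanov; Ivanov beats Park; Park beats Chen; Kwan beats Chen) — no Condorcet loser.

none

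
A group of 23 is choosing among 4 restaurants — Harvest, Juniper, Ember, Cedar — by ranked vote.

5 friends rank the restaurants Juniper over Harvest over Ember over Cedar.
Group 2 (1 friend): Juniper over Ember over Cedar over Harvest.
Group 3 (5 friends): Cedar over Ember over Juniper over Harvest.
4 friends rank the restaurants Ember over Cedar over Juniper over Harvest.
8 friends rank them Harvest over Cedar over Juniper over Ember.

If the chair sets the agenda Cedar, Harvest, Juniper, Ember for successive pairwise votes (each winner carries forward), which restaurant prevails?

Juniper

Round 1: Cedar vs Harvest — 10–13, Harvest advances.
Round 2: Harvest vs Juniper — 8–15, Juniper advances.
Round 3: Juniper vs Ember — 14–9, Juniper advances.
The agenda winner is Juniper.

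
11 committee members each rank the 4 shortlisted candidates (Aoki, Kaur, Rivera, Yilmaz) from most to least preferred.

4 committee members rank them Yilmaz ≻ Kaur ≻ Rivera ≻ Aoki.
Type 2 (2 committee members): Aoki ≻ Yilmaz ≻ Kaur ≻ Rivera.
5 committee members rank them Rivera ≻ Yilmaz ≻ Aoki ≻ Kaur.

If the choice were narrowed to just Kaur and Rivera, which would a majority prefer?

Ballots ranking Kaur above Rivera: 4 + 2 = 6.
Ballots ranking Rivera above Kaur: 11 − 6 = 5.
Kaur wins the head-to-head 6–5.

Kaur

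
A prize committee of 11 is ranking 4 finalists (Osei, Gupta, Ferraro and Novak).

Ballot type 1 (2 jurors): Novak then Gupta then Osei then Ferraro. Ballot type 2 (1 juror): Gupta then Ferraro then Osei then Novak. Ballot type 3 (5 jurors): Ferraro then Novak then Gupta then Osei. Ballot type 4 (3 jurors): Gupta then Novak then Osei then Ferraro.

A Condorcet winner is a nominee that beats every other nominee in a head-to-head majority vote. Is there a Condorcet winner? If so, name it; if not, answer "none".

Check each pair by majority over 11 ballots:
Osei vs Gupta: Gupta wins 11–0.
Osei vs Ferraro: Ferraro wins 6–5.
Osei–Novak: Novak 10–1.
Gupta vs Ferraro: Gupta is ranked higher on 2+1+3 = 6 ballots, Ferraro on 5. Gupta wins 6–5.
Gupta vs Novak: Novak wins 7–4.
Ferraro–Novak: Ferraro 6–5.
Each nominee drops at least one matchup (Osei loses to Gupta; Gupta loses to Novak; Ferraro loses to Gupta; Novak loses to Ferraro); the cycle Gupta beats Ferraro beats Novak beats Gupta rules out a Condorcet winner.

none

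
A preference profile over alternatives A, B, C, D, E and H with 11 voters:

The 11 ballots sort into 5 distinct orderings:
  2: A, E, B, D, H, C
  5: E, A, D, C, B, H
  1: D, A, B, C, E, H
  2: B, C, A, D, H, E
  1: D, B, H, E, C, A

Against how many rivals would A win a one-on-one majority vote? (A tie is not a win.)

A against each rival (11 voters):
A vs B: A wins 8–3.
A vs C: A, 8–3.
A vs D: A is ranked higher on 2+5+2 = 9 ballots, D on 2. A wins 9–2.
A vs E: E, 6–5.
A vs H: A preferred on 2+5+1+2 = 10 ballots; A wins 10–1.
A beats B, C, D, H; loses to E — 4 pairwise wins.

4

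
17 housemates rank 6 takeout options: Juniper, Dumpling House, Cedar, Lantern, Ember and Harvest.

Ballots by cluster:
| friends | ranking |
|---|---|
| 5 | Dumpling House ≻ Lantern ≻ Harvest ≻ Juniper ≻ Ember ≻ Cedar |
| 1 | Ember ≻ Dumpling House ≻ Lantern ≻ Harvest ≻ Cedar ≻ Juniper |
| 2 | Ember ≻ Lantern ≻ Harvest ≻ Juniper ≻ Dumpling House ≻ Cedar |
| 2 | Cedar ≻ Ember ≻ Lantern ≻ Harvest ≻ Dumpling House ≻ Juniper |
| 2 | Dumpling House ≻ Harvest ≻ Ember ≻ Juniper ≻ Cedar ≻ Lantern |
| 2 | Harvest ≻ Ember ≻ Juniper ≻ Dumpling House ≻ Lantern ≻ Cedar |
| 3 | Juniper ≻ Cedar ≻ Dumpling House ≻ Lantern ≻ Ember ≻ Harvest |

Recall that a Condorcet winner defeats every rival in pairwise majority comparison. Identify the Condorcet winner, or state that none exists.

Pairwise majorities:
Juniper vs Dumpling House: Dumpling House wins 10–7.
Juniper vs Cedar: Juniper preferred on 5+2+2+2+3 = 14 ballots; Juniper wins 14–3.
Juniper vs Lantern: Lantern wins 10–7.
Juniper vs Ember: Ember wins 9–8.
Juniper vs Harvest: 3 to 14, Harvest.
Dumpling House vs Cedar: Dumpling House preferred on 5+1+2+2+2 = 12 ballots; Dumpling House wins 12–5.
Dumpling House vs Lantern: Dumpling House wins 13–4.
Dumpling House vs Ember: Dumpling House, 10–7.
Dumpling House vs Harvest: Dumpling House, 11–6.
Cedar vs Lantern: Cedar is ranked higher on 2+2+3 = 7 ballots, Lantern on 10. Lantern wins 10–7.
Cedar–Ember: Ember 12–5.
Cedar–Harvest: Harvest 12–5.
Lantern vs Ember: 5+3 = 8 for Lantern, 9 for Ember — Ember by 9–8.
Lantern vs Harvest: Lantern preferred on 5+1+2+2+3 = 13 ballots; Lantern wins 13–4.
Ember vs Harvest: Harvest, 9–8.
Only Dumpling House has no losses; Dumpling House is the Condorcet winner.

Dumpling House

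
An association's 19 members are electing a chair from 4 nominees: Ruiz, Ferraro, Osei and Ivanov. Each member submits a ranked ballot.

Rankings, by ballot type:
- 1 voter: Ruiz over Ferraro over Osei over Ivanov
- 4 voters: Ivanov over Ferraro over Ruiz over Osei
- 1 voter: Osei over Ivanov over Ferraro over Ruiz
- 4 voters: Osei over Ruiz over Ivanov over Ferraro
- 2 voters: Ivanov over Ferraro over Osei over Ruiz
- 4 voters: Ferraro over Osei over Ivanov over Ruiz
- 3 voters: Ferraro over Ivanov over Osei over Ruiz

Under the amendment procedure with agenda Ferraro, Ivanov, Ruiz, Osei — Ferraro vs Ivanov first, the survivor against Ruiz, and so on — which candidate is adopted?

Osei

Round 1: Ferraro vs Ivanov — 8–11, Ivanov advances.
Round 2: Ivanov vs Ruiz — 14–5, Ivanov advances.
Round 3: Ivanov vs Osei — 9–10, Osei advances.
Osei survives the agenda.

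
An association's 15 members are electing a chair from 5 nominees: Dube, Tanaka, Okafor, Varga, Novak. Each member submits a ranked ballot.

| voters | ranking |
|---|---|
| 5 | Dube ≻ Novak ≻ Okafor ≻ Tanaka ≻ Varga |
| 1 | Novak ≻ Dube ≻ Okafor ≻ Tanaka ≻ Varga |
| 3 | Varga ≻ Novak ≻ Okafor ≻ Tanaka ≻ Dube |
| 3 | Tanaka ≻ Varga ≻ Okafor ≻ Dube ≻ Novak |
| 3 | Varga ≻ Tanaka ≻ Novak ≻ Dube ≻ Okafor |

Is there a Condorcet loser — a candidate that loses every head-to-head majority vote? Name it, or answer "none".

none

Head-to-head results (15 voters):
Dube–Tanaka: Tanaka 9–6.
Dube vs Okafor: Dube, 9–6.
Dube vs Varga: Varga, 9–6.
Dube vs Novak: 8 to 7, Dube.
Tanaka vs Okafor: 6 to 9, Okafor.
Tanaka vs Varga: Tanaka is ranked higher on 5+1+3 = 9 ballots, Varga on 6. Tanaka wins 9–6.
Tanaka–Novak: Novak 9–6.
Okafor vs Varga: Varga wins 9–6.
Okafor–Novak: Novak 12–3.
Varga vs Novak: Varga is ranked higher on 3+3+3 = 9 ballots, Novak on 6. Varga wins 9–6.
Each candidate has at least one pairwise win (Dube beats Okafor; Tanaka beats Dube; Okafor beats Tanaka; Varga beats Dube; Novak beats Tanaka) — no Condorcet loser.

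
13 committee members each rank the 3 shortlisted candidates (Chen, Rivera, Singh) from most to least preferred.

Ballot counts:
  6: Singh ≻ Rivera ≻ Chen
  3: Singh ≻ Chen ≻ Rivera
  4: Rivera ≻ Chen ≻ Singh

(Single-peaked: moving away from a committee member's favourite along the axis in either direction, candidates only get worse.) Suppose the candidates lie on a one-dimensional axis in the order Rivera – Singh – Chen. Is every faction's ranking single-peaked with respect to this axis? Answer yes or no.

no

Axis positions: Rivera=1, Singh=2, Chen=3.
Faction 1 (peak Singh at position 2): ranking walks positions 2-1-3, expanding outward from the peak — single-peaked.
Faction 2 (peak Singh at position 2): ranking walks positions 2-3-1, expanding outward from the peak — single-peaked.
Faction 3: ranking walks positions 1-3-2; Chen is ranked above Singh even though Singh lies between Chen and the peak Rivera on the axis — preferences dip and rise again. Not single-peaked.
Faction 3 violates single-peakedness, so the profile is not single-peaked on this axis.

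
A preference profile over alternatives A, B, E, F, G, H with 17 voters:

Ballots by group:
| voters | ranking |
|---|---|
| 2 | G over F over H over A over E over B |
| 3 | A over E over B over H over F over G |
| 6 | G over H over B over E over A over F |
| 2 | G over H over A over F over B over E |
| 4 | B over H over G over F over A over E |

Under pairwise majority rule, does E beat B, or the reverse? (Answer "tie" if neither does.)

B

Ballots ranking E above B: 2 + 3 = 5.
Ballots ranking B above E: 17 − 5 = 12.
B wins the head-to-head 12–5.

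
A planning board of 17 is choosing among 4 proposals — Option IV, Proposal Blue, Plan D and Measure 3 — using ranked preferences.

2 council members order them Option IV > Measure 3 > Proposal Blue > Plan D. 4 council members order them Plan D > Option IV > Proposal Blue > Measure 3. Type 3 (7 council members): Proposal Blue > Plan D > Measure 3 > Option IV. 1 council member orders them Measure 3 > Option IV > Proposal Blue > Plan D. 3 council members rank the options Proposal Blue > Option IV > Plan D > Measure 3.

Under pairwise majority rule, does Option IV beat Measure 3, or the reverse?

Option IV

Ballots ranking Option IV above Measure 3: 2 + 4 + 3 = 9.
Ballots ranking Measure 3 above Option IV: 17 − 9 = 8.
Option IV wins the head-to-head 9–8.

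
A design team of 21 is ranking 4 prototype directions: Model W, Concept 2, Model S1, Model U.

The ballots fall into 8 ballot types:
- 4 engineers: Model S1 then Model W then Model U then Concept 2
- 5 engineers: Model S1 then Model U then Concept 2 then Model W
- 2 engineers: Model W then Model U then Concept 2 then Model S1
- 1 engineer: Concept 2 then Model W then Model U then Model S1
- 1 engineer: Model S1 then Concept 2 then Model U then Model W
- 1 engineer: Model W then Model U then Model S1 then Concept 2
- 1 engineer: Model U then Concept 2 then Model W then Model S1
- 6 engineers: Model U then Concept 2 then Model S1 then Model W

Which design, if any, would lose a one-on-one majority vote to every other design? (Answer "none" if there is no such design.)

Model W

Head-to-head results (21 engineers):
Model W vs Concept 2: Model W preferred on 4+2+1 = 7 ballots; Concept 2 wins 14–7.
Model W vs Model S1: 5 to 16, Model S1.
Model W–Model U: Model U 13–8.
Concept 2 vs Model S1: 2+1+1+6 = 10 for Concept 2, 11 for Model S1 — Model S1 by 11–10.
Concept 2 vs Model U: Model U wins 19–2.
Model S1 vs Model U: 10 to 11, Model U.
Model W is beaten in every head-to-head and is the Condorcet loser.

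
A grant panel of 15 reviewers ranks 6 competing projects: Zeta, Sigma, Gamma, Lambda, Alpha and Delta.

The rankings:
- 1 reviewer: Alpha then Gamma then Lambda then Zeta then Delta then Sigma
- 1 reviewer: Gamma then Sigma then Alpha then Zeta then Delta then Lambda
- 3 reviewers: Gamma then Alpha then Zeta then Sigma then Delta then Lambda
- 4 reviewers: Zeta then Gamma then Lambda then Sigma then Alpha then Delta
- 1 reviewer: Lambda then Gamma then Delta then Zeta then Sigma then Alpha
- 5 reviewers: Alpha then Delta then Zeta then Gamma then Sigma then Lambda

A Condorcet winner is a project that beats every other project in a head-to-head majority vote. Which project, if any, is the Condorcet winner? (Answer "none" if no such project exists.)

Check each pair by majority over 15 ballots:
Zeta vs Sigma: 1+3+4+1+5 = 14 for Zeta, 1 for Sigma — Zeta by 14–1.
Zeta vs Gamma: 9 to 6, Zeta.
Zeta vs Lambda: Zeta is ranked higher on 1+3+4+5 = 13 ballots, Lambda on 2. Zeta wins 13–2.
Zeta vs Alpha: Zeta is ranked higher on 4+1 = 5 ballots, Alpha on 10. Alpha wins 10–5.
Zeta vs Delta: 9 to 6, Zeta.
Sigma vs Gamma: Sigma is ranked higher on 0 ballots, Gamma on 15. Gamma wins 15–0.
Sigma vs Lambda: Sigma is ranked higher on 1+3+5 = 9 ballots, Lambda on 6. Sigma wins 9–6.
Sigma vs Alpha: 6 to 9, Alpha.
Sigma vs Delta: Sigma preferred on 1+3+4 = 8 ballots; Sigma wins 8–7.
Gamma vs Lambda: Gamma preferred on 1+1+3+4+5 = 14 ballots; Gamma wins 14–1.
Gamma vs Alpha: 1+3+4+1 = 9 for Gamma, 6 for Alpha — Gamma by 9–6.
Gamma vs Delta: 1+1+3+4+1 = 10 for Gamma, 5 for Delta — Gamma by 10–5.
Lambda vs Alpha: 5 to 10, Alpha.
Lambda vs Delta: Lambda preferred on 1+4+1 = 6 ballots; Delta wins 9–6.
Alpha vs Delta: 14 to 1, Alpha.
Every project loses at least once (Zeta loses to Alpha; Sigma loses to Zeta; Gamma loses to Zeta; Lambda loses to Zeta; Alpha loses to Gamma; Delta loses to Zeta). The majority relation contains the cycle Zeta → Gamma → Alpha → Zeta, so there is no Condorcet winner.

none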